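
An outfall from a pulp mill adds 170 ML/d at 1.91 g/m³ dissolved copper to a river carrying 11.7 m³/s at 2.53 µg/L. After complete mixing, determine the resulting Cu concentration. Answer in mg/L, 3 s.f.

170 ML/d = 1.968 m³/s.
2.53 µg/L = 0.00253 mg/L.
Flow-weighted mixing gives C = (1.968·1.91 + 11.7·0.00253) / (1.968 + 11.7) = 3.788/13.67 = 0.2771 mg/L.

0.277 mg/L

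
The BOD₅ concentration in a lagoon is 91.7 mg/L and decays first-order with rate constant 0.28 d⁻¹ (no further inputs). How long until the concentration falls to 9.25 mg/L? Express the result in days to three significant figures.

8.19 d

t = ln(C₀/C)/k = ln(91.7/9.25)/0.28 = 2.294/0.28 = 8.192 d.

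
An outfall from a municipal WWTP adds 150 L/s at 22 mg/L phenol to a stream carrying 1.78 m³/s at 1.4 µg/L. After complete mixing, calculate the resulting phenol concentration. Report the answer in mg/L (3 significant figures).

1.71 mg/L

150 L/s = 0.15 m³/s.
1.4 µg/L = 0.0014 mg/L.
By mass balance at complete mixing, C = (0.15·22 + 1.78·0.0014) / (0.15 + 1.78) = 3.302/1.93 = 1.711 mg/L.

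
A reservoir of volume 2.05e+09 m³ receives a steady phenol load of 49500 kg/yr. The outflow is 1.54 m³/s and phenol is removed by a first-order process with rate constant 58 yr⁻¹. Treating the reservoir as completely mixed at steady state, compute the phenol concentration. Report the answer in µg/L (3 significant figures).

0.416 µg/L

Outflow Q = 1.54 m³/s × 3.156e+07 s/yr = 4.86e+07 m³/yr.
Steady-state CSTR mass balance: W = Q·C + k·V·C, so C = W/(Q + kV).
Q + kV = 4.86e+07 + 58·2.05e+09 = 1.189e+11 m³/yr.
C = 49500/1.189e+11 = 4.161e-07 kg/m³ = 0.0004161 mg/L = 0.4161 µg/L.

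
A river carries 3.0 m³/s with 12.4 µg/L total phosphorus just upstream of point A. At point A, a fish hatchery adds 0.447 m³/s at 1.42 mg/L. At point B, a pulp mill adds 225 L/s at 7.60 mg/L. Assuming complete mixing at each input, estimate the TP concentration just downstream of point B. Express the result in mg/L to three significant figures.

0.649 mg/L

12.4 µg/L = 0.0124 mg/L.
After input A: C = (3·0.0124 + 0.447·1.42) / 3.447 = 0.1949 mg/L.
225 L/s = 0.225 m³/s.
After input B: C = (3.447·0.1949 + 0.225·7.6) / 3.672 = 0.6487 mg/L.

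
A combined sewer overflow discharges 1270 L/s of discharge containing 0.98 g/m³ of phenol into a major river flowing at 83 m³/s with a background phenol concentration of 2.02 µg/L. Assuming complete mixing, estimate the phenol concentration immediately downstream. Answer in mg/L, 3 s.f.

1270 L/s = 1.27 m³/s.
2.02 µg/L = 0.00202 mg/L.
Conservation of mass across the mixing zone: C = (1.27·0.98 + 83·0.00202) / (1.27 + 83) = 1.412/84.27 = 0.01676 mg/L.

0.0168 mg/L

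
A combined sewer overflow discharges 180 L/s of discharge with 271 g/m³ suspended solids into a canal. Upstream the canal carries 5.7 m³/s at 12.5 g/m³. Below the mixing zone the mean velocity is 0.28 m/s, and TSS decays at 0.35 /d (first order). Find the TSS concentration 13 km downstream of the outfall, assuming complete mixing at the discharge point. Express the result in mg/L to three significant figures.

16.9 mg/L

180 L/s = 0.18 m³/s.
After complete mixing, C₀ = (0.18·271 + 5.7·12.5) / 5.88 = 20.41 mg/L.
Travel time t = 1.3e+04 m / 0.28 m/s = 4.643e+04 s = 0.5374 d.
C = 20.41·exp(−0.35·0.5374) = 20.41·0.8285 = 16.91 mg/L.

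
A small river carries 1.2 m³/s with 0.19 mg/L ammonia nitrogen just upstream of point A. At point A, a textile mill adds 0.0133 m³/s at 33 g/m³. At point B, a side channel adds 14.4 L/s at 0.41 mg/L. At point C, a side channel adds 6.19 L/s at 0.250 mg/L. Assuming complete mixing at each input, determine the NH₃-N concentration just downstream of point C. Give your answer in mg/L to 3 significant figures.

0.547 mg/L

After input A: C = (1.2·0.19 + 0.0133·33) / 1.213 = 0.5497 mg/L.
14.4 L/s = 0.0144 m³/s.
After input B: C = (1.213·0.5497 + 0.0144·0.41) / 1.228 = 0.548 mg/L.
6.19 L/s = 0.00619 m³/s.
After input C: C = (1.228·0.548 + 0.00619·0.25) / 1.234 = 0.5465 mg/L.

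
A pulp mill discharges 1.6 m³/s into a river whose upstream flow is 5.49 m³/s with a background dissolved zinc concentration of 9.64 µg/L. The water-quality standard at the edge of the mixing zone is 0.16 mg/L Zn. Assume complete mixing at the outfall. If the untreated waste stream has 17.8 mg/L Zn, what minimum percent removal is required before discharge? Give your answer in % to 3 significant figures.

9.64 µg/L = 0.00964 mg/L.
Mass balance: 0.16·7.09 = 1.6·Cₑ + 5.49·0.00964.
Cₑ = (1.134 − 0.05292) / 1.6 = 0.6759 mg/L.
Required removal = 1 − 0.6759/17.8 = 96.2 %.

96.2 %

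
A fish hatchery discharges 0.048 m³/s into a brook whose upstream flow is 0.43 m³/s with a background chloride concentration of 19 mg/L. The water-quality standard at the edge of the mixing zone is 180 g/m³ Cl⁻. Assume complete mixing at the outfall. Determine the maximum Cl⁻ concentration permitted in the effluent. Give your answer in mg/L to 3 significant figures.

1620 mg/L

Mass balance: 180·0.478 = 0.048·Cₑ + 0.43·19.
Cₑ = (86.04 − 8.17) / 0.048 = 1622 mg/L.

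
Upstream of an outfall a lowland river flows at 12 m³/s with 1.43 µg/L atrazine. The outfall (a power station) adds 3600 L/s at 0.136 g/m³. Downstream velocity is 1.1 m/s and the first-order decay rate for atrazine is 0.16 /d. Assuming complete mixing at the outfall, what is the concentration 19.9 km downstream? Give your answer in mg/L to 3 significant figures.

3600 L/s = 3.6 m³/s.
1.43 µg/L = 0.00143 mg/L.
After complete mixing, C₀ = (3.6·0.136 + 12·0.00143) / 15.6 = 0.03248 mg/L.
Travel time t = 1.99e+04 m / 1.1 m/s = 1.809e+04 s = 0.2094 d.
C = 0.03248·exp(−0.16·0.2094) = 0.03248·0.9671 = 0.03141 mg/L.

0.0314 mg/L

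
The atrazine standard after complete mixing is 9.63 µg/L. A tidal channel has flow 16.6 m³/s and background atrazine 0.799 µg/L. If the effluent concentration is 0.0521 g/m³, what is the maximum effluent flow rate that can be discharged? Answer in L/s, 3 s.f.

3450 L/s

0.799 µg/L = 0.000799 mg/L.
9.63 µg/L = 0.00963 mg/L.
Mass balance at complete mixing: C_std·(Q_w + Q_r) = Q_w·C_e + Q_r·C_b.
Rearranging, Q_w = Q_r·(C_std − C_b)/(C_e − C_std) = 16.6·(0.00963 − 0.000799) / (0.0521 − 0.00963) = 3.452 m³/s.
= 3452 L/s.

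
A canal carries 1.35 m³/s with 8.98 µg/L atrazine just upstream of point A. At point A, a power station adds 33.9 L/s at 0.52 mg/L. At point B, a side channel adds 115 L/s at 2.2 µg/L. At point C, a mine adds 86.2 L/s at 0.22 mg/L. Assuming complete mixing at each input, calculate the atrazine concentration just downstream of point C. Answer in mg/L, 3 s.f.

8.98 µg/L = 0.00898 mg/L.
33.9 L/s = 0.0339 m³/s.
After input A: C = (1.35·0.00898 + 0.0339·0.52) / 1.384 = 0.0215 mg/L.
115 L/s = 0.115 m³/s.
2.2 µg/L = 0.0022 mg/L.
After input B: C = (1.384·0.0215 + 0.115·0.0022) / 1.499 = 0.02002 mg/L.
86.2 L/s = 0.0862 m³/s.
After input C: C = (1.499·0.02002 + 0.0862·0.22) / 1.585 = 0.03089 mg/L.

0.0309 mg/L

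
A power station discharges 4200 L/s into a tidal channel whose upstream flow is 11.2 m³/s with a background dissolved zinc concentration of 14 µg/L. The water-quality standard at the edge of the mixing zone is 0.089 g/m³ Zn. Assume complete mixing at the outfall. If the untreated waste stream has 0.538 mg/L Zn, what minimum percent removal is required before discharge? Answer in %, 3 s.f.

4200 L/s = 4.2 m³/s.
14 µg/L = 0.014 mg/L.
Mass balance: 0.089·15.4 = 4.2·Cₑ + 11.2·0.014.
Cₑ = (1.371 − 0.1568) / 4.2 = 0.289 mg/L.
Required removal = 1 − 0.289/0.538 = 46.28 %.

46.3 %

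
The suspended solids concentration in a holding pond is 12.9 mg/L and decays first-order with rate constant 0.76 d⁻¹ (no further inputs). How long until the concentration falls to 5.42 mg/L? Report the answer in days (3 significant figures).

1.14 d

t = ln(C₀/C)/k = ln(12.9/5.42)/0.76 = 0.8671/0.76 = 1.141 d.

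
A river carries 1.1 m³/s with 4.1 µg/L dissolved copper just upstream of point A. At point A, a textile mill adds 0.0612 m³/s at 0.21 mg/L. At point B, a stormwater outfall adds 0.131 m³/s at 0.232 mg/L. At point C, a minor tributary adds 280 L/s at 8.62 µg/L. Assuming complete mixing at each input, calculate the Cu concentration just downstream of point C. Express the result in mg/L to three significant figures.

0.0319 mg/L

4.1 µg/L = 0.0041 mg/L.
After input A: C = (1.1·0.0041 + 0.0612·0.21) / 1.161 = 0.01495 mg/L.
After input B: C = (1.161·0.01495 + 0.131·0.232) / 1.292 = 0.03696 mg/L.
280 L/s = 0.28 m³/s.
8.62 µg/L = 0.00862 mg/L.
After input C: C = (1.292·0.03696 + 0.28·0.00862) / 1.572 = 0.03191 mg/L.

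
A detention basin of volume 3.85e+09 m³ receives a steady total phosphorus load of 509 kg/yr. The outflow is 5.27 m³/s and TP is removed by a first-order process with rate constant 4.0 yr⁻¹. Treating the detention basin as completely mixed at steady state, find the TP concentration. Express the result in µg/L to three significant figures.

0.0327 µg/L

Outflow Q = 5.27 m³/s × 3.156e+07 s/yr = 1.663e+08 m³/yr.
Steady-state CSTR mass balance: W = Q·C + k·V·C, so C = W/(Q + kV).
Q + kV = 1.663e+08 + 4.0·3.85e+09 = 1.557e+10 m³/yr.
C = 509/1.557e+10 = 3.27e-08 kg/m³ = 3.27e-05 mg/L = 0.0327 µg/L.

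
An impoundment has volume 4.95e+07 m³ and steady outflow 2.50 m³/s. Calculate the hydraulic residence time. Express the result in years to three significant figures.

Q = 2.50 m³/s × 3.156e+07 s/yr = 7.889e+07 m³/yr.
Hydraulic residence time τ = V/Q = 4.95e+07/7.889e+07 = 0.6274 yr.

0.627 yr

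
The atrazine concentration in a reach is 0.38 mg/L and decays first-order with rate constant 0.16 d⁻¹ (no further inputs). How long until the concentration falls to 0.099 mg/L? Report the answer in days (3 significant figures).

t = ln(C₀/C)/k = ln(0.38/0.099)/0.16 = 1.345/0.16 = 8.407 d.

8.41 d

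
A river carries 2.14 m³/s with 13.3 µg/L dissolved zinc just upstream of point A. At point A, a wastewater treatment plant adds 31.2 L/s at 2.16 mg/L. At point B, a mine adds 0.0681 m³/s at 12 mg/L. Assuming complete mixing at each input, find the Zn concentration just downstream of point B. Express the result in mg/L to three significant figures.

13.3 µg/L = 0.0133 mg/L.
31.2 L/s = 0.0312 m³/s.
After input A: C = (2.14·0.0133 + 0.0312·2.16) / 2.171 = 0.04415 mg/L.
After input B: C = (2.171·0.04415 + 0.0681·12) / 2.239 = 0.4077 mg/L.

0.408 mg/L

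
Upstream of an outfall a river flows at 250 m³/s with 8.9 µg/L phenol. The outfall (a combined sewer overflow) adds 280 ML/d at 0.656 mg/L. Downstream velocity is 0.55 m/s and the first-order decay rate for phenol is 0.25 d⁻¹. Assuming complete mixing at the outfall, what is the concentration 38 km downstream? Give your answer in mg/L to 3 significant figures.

0.0141 mg/L

280 ML/d = 3.241 m³/s.
8.9 µg/L = 0.0089 mg/L.
After complete mixing, C₀ = (3.241·0.656 + 250·0.0089) / 253.2 = 0.01718 mg/L.
Travel time t = 3.8e+04 m / 0.55 m/s = 6.909e+04 s = 0.7997 d.
C = 0.01718·exp(−0.25·0.7997) = 0.01718·0.8188 = 0.01407 mg/L.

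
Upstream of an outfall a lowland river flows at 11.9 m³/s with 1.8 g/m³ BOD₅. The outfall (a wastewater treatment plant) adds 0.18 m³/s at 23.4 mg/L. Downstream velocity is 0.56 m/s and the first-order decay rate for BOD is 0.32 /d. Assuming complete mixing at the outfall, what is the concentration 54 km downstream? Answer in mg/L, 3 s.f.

1.48 mg/L

After complete mixing, C₀ = (0.18·23.4 + 11.9·1.8) / 12.08 = 2.122 mg/L.
Travel time t = 5.4e+04 m / 0.56 m/s = 9.643e+04 s = 1.116 d.
C = 2.122·exp(−0.32·1.116) = 2.122·0.6997 = 1.485 mg/L.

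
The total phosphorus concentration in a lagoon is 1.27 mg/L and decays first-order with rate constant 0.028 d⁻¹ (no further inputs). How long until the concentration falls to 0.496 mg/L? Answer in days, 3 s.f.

33.6 d

t = ln(C₀/C)/k = ln(1.27/0.496)/0.028 = 0.9402/0.028 = 33.58 d.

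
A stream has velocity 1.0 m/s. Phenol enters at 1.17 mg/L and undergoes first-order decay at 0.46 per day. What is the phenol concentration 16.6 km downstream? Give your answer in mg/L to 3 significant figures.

Travel time t = 16.6 km / 1.0 m/s = 1.66e+04/1.0 = 1.66e+04 s = 0.1921 d.
First-order decay: C = 1.17·exp(−0.46·0.1921) = 1.17·0.9154 = 1.071 mg/L.

1.07 mg/L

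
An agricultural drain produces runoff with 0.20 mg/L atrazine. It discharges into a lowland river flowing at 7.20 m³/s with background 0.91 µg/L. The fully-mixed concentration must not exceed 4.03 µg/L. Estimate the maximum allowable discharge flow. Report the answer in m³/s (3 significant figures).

0.115 m³/s

0.91 µg/L = 0.00091 mg/L.
4.03 µg/L = 0.00403 mg/L.
Mass balance at complete mixing: C_std·(Q_w + Q_r) = Q_w·C_e + Q_r·C_b.
Rearranging, Q_w = Q_r·(C_std − C_b)/(C_e − C_std) = 7.20·(0.00403 − 0.00091) / (0.2 − 0.00403) = 0.1146 m³/s.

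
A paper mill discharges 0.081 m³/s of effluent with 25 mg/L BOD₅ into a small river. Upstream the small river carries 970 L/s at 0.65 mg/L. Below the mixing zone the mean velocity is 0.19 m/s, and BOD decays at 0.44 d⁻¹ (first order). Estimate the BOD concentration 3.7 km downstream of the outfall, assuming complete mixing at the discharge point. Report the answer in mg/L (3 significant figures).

970 L/s = 0.97 m³/s.
After complete mixing, C₀ = (0.081·25 + 0.97·0.65) / 1.051 = 2.527 mg/L.
Travel time t = 3700 m / 0.19 m/s = 1.947e+04 s = 0.2254 d.
C = 2.527·exp(−0.44·0.2254) = 2.527·0.9056 = 2.288 mg/L.

2.29 mg/L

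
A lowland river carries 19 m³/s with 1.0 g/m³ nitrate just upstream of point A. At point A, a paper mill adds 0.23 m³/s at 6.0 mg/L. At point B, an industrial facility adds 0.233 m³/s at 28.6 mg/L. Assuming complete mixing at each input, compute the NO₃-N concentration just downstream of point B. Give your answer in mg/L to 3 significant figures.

After input A: C = (19·1 + 0.23·6) / 19.23 = 1.06 mg/L.
After input B: C = (19.23·1.06 + 0.233·28.6) / 19.46 = 1.389 mg/L.

1.39 mg/L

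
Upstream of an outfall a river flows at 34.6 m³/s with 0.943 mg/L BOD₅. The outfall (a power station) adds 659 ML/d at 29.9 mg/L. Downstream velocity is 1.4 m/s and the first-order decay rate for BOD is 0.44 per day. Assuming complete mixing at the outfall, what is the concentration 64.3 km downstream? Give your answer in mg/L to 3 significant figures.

659 ML/d = 7.627 m³/s.
After complete mixing, C₀ = (7.627·29.9 + 34.6·0.943) / 42.23 = 6.173 mg/L.
Travel time t = 6.43e+04 m / 1.4 m/s = 4.593e+04 s = 0.5316 d.
C = 6.173·exp(−0.44·0.5316) = 6.173·0.7914 = 4.886 mg/L.

4.89 mg/L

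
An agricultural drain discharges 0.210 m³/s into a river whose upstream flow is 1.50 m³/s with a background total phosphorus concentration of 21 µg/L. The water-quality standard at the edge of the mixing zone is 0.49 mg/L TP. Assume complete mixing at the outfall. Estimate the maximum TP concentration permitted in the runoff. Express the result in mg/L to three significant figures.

21 µg/L = 0.021 mg/L.
Mass balance: 0.49·1.71 = 0.21·Cₑ + 1.5·0.021.
Cₑ = (0.8379 − 0.0315) / 0.21 = 3.84 mg/L.

3.84 mg/L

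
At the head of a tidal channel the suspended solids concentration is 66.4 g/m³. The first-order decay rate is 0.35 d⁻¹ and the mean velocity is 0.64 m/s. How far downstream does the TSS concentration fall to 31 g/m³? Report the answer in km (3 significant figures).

From C = C₀·e^(−kt), t = ln(C₀/C)/k = ln(66.4/31)/0.35 = 0.7617/0.35 = 2.176 d.
Distance = v·t = 0.64 m/s × 1.88e+05 s = 1.203e+05 m = 120.3 km.

120 km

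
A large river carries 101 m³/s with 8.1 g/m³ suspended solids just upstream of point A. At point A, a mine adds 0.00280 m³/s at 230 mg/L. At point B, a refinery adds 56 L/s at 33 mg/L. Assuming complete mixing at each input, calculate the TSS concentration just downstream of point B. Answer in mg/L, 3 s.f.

After input A: C = (101·8.1 + 0.0028·230) / 101 = 8.106 mg/L.
56 L/s = 0.056 m³/s.
After input B: C = (101·8.106 + 0.056·33) / 101.1 = 8.12 mg/L.

8.12 mg/L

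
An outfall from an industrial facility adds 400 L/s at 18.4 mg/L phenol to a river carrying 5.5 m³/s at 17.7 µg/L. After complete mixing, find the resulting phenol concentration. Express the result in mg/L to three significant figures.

1.26 mg/L

400 L/s = 0.4 m³/s.
17.7 µg/L = 0.0177 mg/L.
By mass balance at complete mixing, C = (0.4·18.4 + 5.5·0.0177) / (0.4 + 5.5) = 7.457/5.9 = 1.264 mg/L.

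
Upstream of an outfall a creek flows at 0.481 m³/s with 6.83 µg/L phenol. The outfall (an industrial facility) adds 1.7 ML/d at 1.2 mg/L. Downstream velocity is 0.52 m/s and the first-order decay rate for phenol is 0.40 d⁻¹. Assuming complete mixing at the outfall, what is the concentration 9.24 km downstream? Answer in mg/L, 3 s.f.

0.0495 mg/L

1.7 ML/d = 0.01968 m³/s.
6.83 µg/L = 0.00683 mg/L.
After complete mixing, C₀ = (0.01968·1.2 + 0.481·0.00683) / 0.5007 = 0.05372 mg/L.
Travel time t = 9240 m / 0.52 m/s = 1.777e+04 s = 0.2057 d.
C = 0.05372·exp(−0.40·0.2057) = 0.05372·0.921 = 0.04948 mg/L.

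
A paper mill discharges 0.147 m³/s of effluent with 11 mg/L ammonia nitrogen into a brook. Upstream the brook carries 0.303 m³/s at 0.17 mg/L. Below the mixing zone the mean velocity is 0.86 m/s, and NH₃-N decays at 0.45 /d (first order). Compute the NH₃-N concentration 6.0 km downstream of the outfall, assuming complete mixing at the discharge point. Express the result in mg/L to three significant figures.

After complete mixing, C₀ = (0.147·11 + 0.303·0.17) / 0.45 = 3.708 mg/L.
Travel time t = 6000 m / 0.86 m/s = 6977 s = 0.08075 d.
C = 3.708·exp(−0.45·0.08075) = 3.708·0.9643 = 3.575 mg/L.

3.58 mg/L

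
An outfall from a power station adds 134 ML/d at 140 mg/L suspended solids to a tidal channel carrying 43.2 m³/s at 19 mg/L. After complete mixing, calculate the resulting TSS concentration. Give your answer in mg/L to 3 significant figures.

23.2 mg/L

134 ML/d = 1.551 m³/s.
Conservation of mass across the mixing zone: C = (1.551·140 + 43.2·19) / (1.551 + 43.2) = 1038/44.75 = 23.19 mg/L.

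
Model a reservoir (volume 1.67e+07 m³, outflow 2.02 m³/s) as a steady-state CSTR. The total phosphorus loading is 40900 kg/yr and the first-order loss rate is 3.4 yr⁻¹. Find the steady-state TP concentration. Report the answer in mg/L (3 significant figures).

0.339 mg/L

Outflow Q = 2.02 m³/s × 3.156e+07 s/yr = 6.375e+07 m³/yr.
Steady-state CSTR mass balance: W = Q·C + k·V·C, so C = W/(Q + kV).
Q + kV = 6.375e+07 + 3.4·1.67e+07 = 1.205e+08 m³/yr.
C = 40900/1.205e+08 = 0.0003393 kg/m³ = 0.3393 mg/L.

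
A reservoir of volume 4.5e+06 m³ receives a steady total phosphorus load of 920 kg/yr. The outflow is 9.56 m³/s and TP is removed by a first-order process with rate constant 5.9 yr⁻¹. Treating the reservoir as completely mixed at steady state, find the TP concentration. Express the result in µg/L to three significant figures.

Outflow Q = 9.56 m³/s × 3.156e+07 s/yr = 3.017e+08 m³/yr.
Steady-state CSTR mass balance: W = Q·C + k·V·C, so C = W/(Q + kV).
Q + kV = 3.017e+08 + 5.9·4.5e+06 = 3.282e+08 m³/yr.
C = 920/3.282e+08 = 2.803e-06 kg/m³ = 0.002803 mg/L = 2.803 µg/L.

2.80 µg/L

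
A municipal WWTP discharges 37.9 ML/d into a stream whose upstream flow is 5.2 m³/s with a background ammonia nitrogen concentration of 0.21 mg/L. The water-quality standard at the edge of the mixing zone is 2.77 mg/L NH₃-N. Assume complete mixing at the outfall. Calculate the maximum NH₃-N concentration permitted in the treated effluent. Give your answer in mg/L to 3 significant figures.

37.9 ML/d = 0.4387 m³/s.
Mass balance: 2.77·5.639 = 0.4387·Cₑ + 5.2·0.21.
Cₑ = (15.62 − 1.092) / 0.4387 = 33.12 mg/L.

33.1 mg/L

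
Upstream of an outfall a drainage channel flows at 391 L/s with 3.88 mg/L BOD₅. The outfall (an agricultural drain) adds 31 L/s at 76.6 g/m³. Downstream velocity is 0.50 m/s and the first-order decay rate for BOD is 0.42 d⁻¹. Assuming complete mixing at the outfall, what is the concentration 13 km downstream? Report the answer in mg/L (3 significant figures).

8.13 mg/L

31 L/s = 0.031 m³/s.
391 L/s = 0.391 m³/s.
After complete mixing, C₀ = (0.031·76.6 + 0.391·3.88) / 0.422 = 9.222 mg/L.
Travel time t = 1.3e+04 m / 0.50 m/s = 2.6e+04 s = 0.3009 d.
C = 9.222·exp(−0.42·0.3009) = 9.222·0.8813 = 8.127 mg/L.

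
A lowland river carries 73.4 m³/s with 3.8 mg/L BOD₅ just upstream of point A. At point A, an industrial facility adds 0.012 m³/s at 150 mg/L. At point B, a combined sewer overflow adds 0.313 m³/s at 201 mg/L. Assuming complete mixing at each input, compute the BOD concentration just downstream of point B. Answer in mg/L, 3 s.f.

After input A: C = (73.4·3.8 + 0.012·150) / 73.41 = 3.824 mg/L.
After input B: C = (73.41·3.824 + 0.313·201) / 73.73 = 4.661 mg/L.

4.66 mg/L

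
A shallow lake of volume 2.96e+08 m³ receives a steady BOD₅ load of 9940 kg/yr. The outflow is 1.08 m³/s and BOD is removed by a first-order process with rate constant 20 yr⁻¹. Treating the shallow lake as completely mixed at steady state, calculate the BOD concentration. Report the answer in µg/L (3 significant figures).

Outflow Q = 1.08 m³/s × 3.156e+07 s/yr = 3.408e+07 m³/yr.
Steady-state CSTR mass balance: W = Q·C + k·V·C, so C = W/(Q + kV).
Q + kV = 3.408e+07 + 20·2.96e+08 = 5.954e+09 m³/yr.
C = 9940/5.954e+09 = 1.669e-06 kg/m³ = 0.001669 mg/L = 1.669 µg/L.

1.67 µg/L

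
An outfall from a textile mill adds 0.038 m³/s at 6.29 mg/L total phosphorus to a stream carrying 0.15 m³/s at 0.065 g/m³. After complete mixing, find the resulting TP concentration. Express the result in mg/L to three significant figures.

1.32 mg/L

Conservation of mass across the mixing zone: C = (0.038·6.29 + 0.15·0.065) / (0.038 + 0.15) = 0.2488/0.188 = 1.323 mg/L.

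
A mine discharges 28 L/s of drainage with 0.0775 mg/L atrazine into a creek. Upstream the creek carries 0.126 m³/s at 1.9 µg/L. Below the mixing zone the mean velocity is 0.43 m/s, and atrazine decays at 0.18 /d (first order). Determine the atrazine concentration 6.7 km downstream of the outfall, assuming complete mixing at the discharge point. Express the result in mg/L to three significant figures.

28 L/s = 0.028 m³/s.
1.9 µg/L = 0.0019 mg/L.
After complete mixing, C₀ = (0.028·0.0775 + 0.126·0.0019) / 0.154 = 0.01565 mg/L.
Travel time t = 6700 m / 0.43 m/s = 1.558e+04 s = 0.1803 d.
C = 0.01565·exp(−0.18·0.1803) = 0.01565·0.9681 = 0.01515 mg/L.

0.0151 mg/L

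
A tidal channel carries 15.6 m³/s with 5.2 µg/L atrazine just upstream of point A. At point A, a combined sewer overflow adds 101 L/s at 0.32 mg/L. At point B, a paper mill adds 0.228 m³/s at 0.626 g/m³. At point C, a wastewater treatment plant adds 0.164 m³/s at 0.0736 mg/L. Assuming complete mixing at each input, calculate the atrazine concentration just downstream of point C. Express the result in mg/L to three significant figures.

5.2 µg/L = 0.0052 mg/L.
101 L/s = 0.101 m³/s.
After input A: C = (15.6·0.0052 + 0.101·0.32) / 15.7 = 0.007225 mg/L.
After input B: C = (15.7·0.007225 + 0.228·0.626) / 15.93 = 0.01608 mg/L.
After input C: C = (15.93·0.01608 + 0.164·0.0736) / 16.09 = 0.01667 mg/L.

0.0167 mg/L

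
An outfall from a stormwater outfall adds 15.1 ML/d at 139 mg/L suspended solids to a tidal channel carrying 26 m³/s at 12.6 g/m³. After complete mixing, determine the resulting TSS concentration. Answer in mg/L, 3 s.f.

15.1 ML/d = 0.1748 m³/s.
By mass balance at complete mixing, C = (0.1748·139 + 26·12.6) / (0.1748 + 26) = 351.9/26.17 = 13.44 mg/L.

13.4 mg/L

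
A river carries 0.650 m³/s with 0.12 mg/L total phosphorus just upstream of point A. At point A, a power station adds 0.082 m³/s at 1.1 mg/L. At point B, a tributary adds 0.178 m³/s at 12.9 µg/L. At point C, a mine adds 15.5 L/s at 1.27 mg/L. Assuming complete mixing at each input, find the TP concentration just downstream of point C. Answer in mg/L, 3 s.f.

After input A: C = (0.65·0.12 + 0.082·1.1) / 0.732 = 0.2298 mg/L.
12.9 µg/L = 0.0129 mg/L.
After input B: C = (0.732·0.2298 + 0.178·0.0129) / 0.91 = 0.1874 mg/L.
15.5 L/s = 0.0155 m³/s.
After input C: C = (0.91·0.1874 + 0.0155·1.27) / 0.9255 = 0.2055 mg/L.

0.205 mg/L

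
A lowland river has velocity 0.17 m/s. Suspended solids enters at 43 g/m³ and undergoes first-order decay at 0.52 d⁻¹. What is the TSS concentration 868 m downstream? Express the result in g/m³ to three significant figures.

Travel time t = 868 m / 0.17 m/s = 868/0.17 = 5106 s = 0.0591 d.
First-order decay: C = 43·exp(−0.52·0.0591) = 43·0.9697 = 41.7 g/m³.

41.7 g/m³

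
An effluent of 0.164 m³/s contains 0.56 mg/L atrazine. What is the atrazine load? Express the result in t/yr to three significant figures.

Mass flux = Q·C = 0.164 m³/s × 0.56 g/m³ = 0.09184 g/s.
= 0.09184 g/s × 31.56 = 2.898 t/yr.

2.90 t/yr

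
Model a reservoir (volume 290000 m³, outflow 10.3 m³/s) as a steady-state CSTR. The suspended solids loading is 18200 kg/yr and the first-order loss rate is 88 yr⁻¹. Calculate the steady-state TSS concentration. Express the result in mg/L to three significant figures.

0.0519 mg/L

Outflow Q = 10.3 m³/s × 3.156e+07 s/yr = 3.25e+08 m³/yr.
Steady-state CSTR mass balance: W = Q·C + k·V·C, so C = W/(Q + kV).
Q + kV = 3.25e+08 + 88·290000 = 3.506e+08 m³/yr.
C = 18200/3.506e+08 = 5.192e-05 kg/m³ = 0.05192 mg/L.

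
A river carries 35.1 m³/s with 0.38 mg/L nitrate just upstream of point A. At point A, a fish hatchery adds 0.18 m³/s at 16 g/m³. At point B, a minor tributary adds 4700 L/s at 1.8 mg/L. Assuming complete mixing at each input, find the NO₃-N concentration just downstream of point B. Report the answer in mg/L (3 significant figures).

After input A: C = (35.1·0.38 + 0.18·16) / 35.28 = 0.4597 mg/L.
4700 L/s = 4.7 m³/s.
After input B: C = (35.28·0.4597 + 4.7·1.8) / 39.98 = 0.6173 mg/L.

0.617 mg/L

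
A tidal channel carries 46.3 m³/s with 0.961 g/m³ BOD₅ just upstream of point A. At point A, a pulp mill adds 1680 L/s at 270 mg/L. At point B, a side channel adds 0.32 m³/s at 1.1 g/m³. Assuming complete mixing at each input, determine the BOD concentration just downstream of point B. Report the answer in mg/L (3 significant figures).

10.3 mg/L

1680 L/s = 1.68 m³/s.
After input A: C = (46.3·0.961 + 1.68·270) / 47.98 = 10.38 mg/L.
After input B: C = (47.98·10.38 + 0.32·1.1) / 48.3 = 10.32 mg/L.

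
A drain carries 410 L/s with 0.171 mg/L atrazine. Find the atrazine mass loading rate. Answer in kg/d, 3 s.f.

6.06 kg/d

410 L/s = 0.41 m³/s.
Mass flux = Q·C = 0.41 m³/s × 0.171 g/m³ = 0.07011 g/s.
= 0.07011 g/s × 86.4 = 6.058 kg/d.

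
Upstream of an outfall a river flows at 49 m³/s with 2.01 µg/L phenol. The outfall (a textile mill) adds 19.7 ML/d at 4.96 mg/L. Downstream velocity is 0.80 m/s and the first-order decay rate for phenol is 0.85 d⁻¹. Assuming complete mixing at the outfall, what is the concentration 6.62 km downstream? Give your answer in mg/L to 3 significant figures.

19.7 ML/d = 0.228 m³/s.
2.01 µg/L = 0.00201 mg/L.
After complete mixing, C₀ = (0.228·4.96 + 49·0.00201) / 49.23 = 0.02497 mg/L.
Travel time t = 6620 m / 0.80 m/s = 8275 s = 0.09578 d.
C = 0.02497·exp(−0.85·0.09578) = 0.02497·0.9218 = 0.02302 mg/L.

0.0230 mg/L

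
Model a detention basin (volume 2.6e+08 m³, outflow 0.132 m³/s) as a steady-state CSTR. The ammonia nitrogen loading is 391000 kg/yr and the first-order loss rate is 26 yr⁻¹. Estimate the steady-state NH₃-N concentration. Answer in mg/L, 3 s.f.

Outflow Q = 0.132 m³/s × 3.156e+07 s/yr = 4.166e+06 m³/yr.
Steady-state CSTR mass balance: W = Q·C + k·V·C, so C = W/(Q + kV).
Q + kV = 4.166e+06 + 26·2.6e+08 = 6.764e+09 m³/yr.
C = 391000/6.764e+09 = 5.78e-05 kg/m³ = 0.0578 mg/L.

0.0578 mg/L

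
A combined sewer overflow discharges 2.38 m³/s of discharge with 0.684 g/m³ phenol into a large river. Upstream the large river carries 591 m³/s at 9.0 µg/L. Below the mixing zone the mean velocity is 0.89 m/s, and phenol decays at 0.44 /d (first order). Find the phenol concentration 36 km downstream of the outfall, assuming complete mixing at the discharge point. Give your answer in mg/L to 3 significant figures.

0.00953 mg/L

9.0 µg/L = 0.009 mg/L.
After complete mixing, C₀ = (2.38·0.684 + 591·0.009) / 593.4 = 0.01171 mg/L.
Travel time t = 3.6e+04 m / 0.89 m/s = 4.045e+04 s = 0.4682 d.
C = 0.01171·exp(−0.44·0.4682) = 0.01171·0.8138 = 0.009528 mg/L.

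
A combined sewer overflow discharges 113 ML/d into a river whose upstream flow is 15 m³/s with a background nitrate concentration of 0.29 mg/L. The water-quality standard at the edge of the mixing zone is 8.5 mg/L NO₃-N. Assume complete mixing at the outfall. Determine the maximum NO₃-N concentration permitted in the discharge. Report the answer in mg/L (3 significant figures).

103 mg/L

113 ML/d = 1.308 m³/s.
Mass balance: 8.5·16.31 = 1.308·Cₑ + 15·0.29.
Cₑ = (138.6 − 4.35) / 1.308 = 102.7 mg/L.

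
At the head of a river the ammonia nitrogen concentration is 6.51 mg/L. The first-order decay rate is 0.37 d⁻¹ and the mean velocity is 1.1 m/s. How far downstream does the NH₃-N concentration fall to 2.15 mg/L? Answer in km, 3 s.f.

From C = C₀·e^(−kt), t = ln(C₀/C)/k = ln(6.51/2.15)/0.37 = 1.108/0.37 = 2.994 d.
Distance = v·t = 1.1 m/s × 2.587e+05 s = 2.846e+05 m = 284.6 km.

285 km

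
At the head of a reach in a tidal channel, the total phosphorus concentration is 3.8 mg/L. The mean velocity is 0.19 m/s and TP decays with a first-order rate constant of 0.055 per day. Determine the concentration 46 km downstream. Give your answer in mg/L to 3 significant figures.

Travel time t = 46 km / 0.19 m/s = 4.6e+04/0.19 = 2.421e+05 s = 2.802 d.
First-order decay: C = 3.8·exp(−0.055·2.802) = 3.8·0.8572 = 3.257 mg/L.

3.26 mg/L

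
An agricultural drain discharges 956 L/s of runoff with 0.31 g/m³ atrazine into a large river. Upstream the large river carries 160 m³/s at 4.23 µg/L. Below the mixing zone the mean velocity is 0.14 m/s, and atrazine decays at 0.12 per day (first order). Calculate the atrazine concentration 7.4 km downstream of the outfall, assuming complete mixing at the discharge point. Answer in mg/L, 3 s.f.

956 L/s = 0.956 m³/s.
4.23 µg/L = 0.00423 mg/L.
After complete mixing, C₀ = (0.956·0.31 + 160·0.00423) / 161 = 0.006046 mg/L.
Travel time t = 7400 m / 0.14 m/s = 5.286e+04 s = 0.6118 d.
C = 0.006046·exp(−0.12·0.6118) = 0.006046·0.9292 = 0.005618 mg/L.

0.00562 mg/L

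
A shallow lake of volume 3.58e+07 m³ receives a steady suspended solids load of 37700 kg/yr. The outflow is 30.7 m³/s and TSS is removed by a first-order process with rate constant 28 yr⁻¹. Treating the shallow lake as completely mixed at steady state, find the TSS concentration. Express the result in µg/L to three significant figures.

19.1 µg/L

Outflow Q = 30.7 m³/s × 3.156e+07 s/yr = 9.688e+08 m³/yr.
Steady-state CSTR mass balance: W = Q·C + k·V·C, so C = W/(Q + kV).
Q + kV = 9.688e+08 + 28·3.58e+07 = 1.971e+09 m³/yr.
C = 37700/1.971e+09 = 1.913e-05 kg/m³ = 0.01913 mg/L = 19.13 µg/L.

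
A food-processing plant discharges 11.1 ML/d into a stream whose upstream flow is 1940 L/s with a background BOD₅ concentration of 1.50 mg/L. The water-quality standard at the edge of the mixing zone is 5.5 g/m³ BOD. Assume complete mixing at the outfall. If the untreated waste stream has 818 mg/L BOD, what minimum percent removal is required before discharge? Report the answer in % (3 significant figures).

11.1 ML/d = 0.1285 m³/s.
1940 L/s = 1.94 m³/s.
Mass balance: 5.5·2.068 = 0.1285·Cₑ + 1.94·1.5.
Cₑ = (11.38 − 2.91) / 0.1285 = 65.9 mg/L.
Required removal = 1 − 65.9/818 = 91.94 %.

91.9 %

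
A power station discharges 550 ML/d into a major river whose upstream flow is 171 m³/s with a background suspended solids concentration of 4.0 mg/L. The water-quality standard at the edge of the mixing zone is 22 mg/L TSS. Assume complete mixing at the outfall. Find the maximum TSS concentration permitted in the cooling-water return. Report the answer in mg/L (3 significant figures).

506 mg/L

550 ML/d = 6.366 m³/s.
Mass balance: 22·177.4 = 6.366·Cₑ + 171·4.
Cₑ = (3902 − 684) / 6.366 = 505.5 mg/L.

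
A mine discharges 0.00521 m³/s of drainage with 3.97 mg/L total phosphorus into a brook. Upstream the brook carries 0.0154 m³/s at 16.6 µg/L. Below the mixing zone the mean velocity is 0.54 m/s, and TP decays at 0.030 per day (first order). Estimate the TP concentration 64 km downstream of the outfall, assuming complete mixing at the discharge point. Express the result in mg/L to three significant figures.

16.6 µg/L = 0.0166 mg/L.
After complete mixing, C₀ = (0.00521·3.97 + 0.0154·0.0166) / 0.02061 = 1.016 mg/L.
Travel time t = 6.4e+04 m / 0.54 m/s = 1.185e+05 s = 1.372 d.
C = 1.016·exp(−0.030·1.372) = 1.016·0.9597 = 0.975 mg/L.

0.975 mg/L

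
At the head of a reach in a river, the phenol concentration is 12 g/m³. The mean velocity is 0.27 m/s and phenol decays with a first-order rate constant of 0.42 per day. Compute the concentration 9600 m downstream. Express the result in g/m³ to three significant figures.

10.1 g/m³

Travel time t = 9600 m / 0.27 m/s = 9600/0.27 = 3.556e+04 s = 0.4115 d.
First-order decay: C = 12·exp(−0.42·0.4115) = 12·0.8413 = 10.1 g/m³.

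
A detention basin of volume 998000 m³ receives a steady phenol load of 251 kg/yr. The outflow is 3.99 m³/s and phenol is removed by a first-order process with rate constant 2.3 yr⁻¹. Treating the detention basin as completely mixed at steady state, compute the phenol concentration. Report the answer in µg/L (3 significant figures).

1.96 µg/L

Outflow Q = 3.99 m³/s × 3.156e+07 s/yr = 1.259e+08 m³/yr.
Steady-state CSTR mass balance: W = Q·C + k·V·C, so C = W/(Q + kV).
Q + kV = 1.259e+08 + 2.3·998000 = 1.282e+08 m³/yr.
C = 251/1.282e+08 = 1.958e-06 kg/m³ = 0.001958 mg/L = 1.958 µg/L.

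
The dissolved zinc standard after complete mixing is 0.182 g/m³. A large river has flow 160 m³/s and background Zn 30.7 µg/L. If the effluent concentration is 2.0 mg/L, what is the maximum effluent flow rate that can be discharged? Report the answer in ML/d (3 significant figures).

1150 ML/d

30.7 µg/L = 0.0307 mg/L.
Mass balance at complete mixing: C_std·(Q_w + Q_r) = Q_w·C_e + Q_r·C_b.
Rearranging, Q_w = Q_r·(C_std − C_b)/(C_e − C_std) = 160·(0.182 − 0.0307) / (2 − 0.182) = 13.32 m³/s.
= 1150 ML/d.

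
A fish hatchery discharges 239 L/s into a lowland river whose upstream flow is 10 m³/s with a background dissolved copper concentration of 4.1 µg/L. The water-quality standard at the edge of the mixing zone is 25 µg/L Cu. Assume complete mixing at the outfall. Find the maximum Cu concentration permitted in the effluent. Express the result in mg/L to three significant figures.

0.899 mg/L

239 L/s = 0.239 m³/s.
4.1 µg/L = 0.0041 mg/L.
25 µg/L = 0.025 mg/L.
Mass balance: 0.025·10.24 = 0.239·Cₑ + 10·0.0041.
Cₑ = (0.256 − 0.041) / 0.239 = 0.8995 mg/L.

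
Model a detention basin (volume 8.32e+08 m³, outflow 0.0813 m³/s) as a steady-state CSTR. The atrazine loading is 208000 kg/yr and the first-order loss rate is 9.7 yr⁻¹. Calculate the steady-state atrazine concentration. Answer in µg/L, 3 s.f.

25.8 µg/L

Outflow Q = 0.0813 m³/s × 3.156e+07 s/yr = 2.566e+06 m³/yr.
Steady-state CSTR mass balance: W = Q·C + k·V·C, so C = W/(Q + kV).
Q + kV = 2.566e+06 + 9.7·8.32e+08 = 8.073e+09 m³/yr.
C = 208000/8.073e+09 = 2.577e-05 kg/m³ = 0.02577 mg/L = 25.77 µg/L.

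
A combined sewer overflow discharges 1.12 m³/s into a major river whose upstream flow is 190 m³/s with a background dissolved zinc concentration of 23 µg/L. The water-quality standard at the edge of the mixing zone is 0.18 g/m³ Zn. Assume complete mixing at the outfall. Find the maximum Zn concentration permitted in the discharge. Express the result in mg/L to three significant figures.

26.8 mg/L

23 µg/L = 0.023 mg/L.
Mass balance: 0.18·191.1 = 1.12·Cₑ + 190·0.023.
Cₑ = (34.4 − 4.37) / 1.12 = 26.81 mg/L.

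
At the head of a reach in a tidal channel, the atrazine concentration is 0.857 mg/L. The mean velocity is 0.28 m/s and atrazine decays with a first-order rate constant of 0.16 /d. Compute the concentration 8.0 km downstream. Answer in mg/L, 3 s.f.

Travel time t = 8.0 km / 0.28 m/s = 8000/0.28 = 2.857e+04 s = 0.3307 d.
First-order decay: C = 0.857·exp(−0.16·0.3307) = 0.857·0.9485 = 0.8128 mg/L.

0.813 mg/L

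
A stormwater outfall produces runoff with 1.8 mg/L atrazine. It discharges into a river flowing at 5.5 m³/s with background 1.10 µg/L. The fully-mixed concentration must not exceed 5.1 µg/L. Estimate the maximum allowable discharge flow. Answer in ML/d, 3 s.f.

1.10 µg/L = 0.0011 mg/L.
5.1 µg/L = 0.0051 mg/L.
Mass balance at complete mixing: C_std·(Q_w + Q_r) = Q_w·C_e + Q_r·C_b.
Rearranging, Q_w = Q_r·(C_std − C_b)/(C_e − C_std) = 5.5·(0.0051 − 0.0011) / (1.8 − 0.0051) = 0.01226 m³/s.
= 1.059 ML/d.

1.06 ML/d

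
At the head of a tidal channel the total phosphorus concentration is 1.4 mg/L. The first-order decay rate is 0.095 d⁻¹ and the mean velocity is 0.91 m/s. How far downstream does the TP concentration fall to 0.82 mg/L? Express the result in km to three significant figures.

443 km

From C = C₀·e^(−kt), t = ln(C₀/C)/k = ln(1.4/0.82)/0.095 = 0.5349/0.095 = 5.631 d.
Distance = v·t = 0.91 m/s × 4.865e+05 s = 4.427e+05 m = 442.7 km.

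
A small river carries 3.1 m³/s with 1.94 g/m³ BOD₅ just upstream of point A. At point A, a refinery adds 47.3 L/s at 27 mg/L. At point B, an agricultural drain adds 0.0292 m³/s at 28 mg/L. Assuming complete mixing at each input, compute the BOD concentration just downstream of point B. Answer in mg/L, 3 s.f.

47.3 L/s = 0.0473 m³/s.
After input A: C = (3.1·1.94 + 0.0473·27) / 3.147 = 2.317 mg/L.
After input B: C = (3.147·2.317 + 0.0292·28) / 3.176 = 2.553 mg/L.

2.55 mg/L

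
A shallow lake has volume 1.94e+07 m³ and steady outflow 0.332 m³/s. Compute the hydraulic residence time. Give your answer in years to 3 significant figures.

1.85 yr

Q = 0.332 m³/s × 3.156e+07 s/yr = 1.048e+07 m³/yr.
Hydraulic residence time τ = V/Q = 1.94e+07/1.048e+07 = 1.852 yr.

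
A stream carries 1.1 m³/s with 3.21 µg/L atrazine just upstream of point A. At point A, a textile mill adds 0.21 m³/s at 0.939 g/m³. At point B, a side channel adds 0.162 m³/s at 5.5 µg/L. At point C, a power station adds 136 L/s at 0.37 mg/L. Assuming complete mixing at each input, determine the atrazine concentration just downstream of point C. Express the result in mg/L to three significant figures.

0.157 mg/L

3.21 µg/L = 0.00321 mg/L.
After input A: C = (1.1·0.00321 + 0.21·0.939) / 1.31 = 0.1532 mg/L.
5.5 µg/L = 0.0055 mg/L.
After input B: C = (1.31·0.1532 + 0.162·0.0055) / 1.472 = 0.137 mg/L.
136 L/s = 0.136 m³/s.
After input C: C = (1.472·0.137 + 0.136·0.37) / 1.608 = 0.1567 mg/L.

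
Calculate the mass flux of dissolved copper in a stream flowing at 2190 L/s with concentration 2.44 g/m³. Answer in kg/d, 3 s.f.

462 kg/d

2190 L/s = 2.19 m³/s.
Mass flux = Q·C = 2.19 m³/s × 2.44 g/m³ = 5.344 g/s.
= 5.344 g/s × 86.4 = 461.7 kg/d.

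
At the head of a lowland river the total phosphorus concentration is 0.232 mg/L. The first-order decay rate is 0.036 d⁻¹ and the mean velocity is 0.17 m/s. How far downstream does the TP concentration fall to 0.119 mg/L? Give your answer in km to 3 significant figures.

From C = C₀·e^(−kt), t = ln(C₀/C)/k = ln(0.232/0.119)/0.036 = 0.6676/0.036 = 18.54 d.
Distance = v·t = 0.17 m/s × 1.602e+06 s = 2.724e+05 m = 272.4 km.

272 km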